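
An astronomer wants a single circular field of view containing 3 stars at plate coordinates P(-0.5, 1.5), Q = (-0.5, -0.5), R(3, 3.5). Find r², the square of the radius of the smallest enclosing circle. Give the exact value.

Side lengths²: PQ² = 4, PR² = 16.25, QR² = 28.25.
Since QR² = 28.25 ≥ 16.25 + 4 = 20.25, the angle opposite QR is not acute, so the smallest enclosing circle has QR as diameter.
Centre = midpoint of QR = (1.25, 1.5), r² = 28.25/4 = 7.0625.

7.0625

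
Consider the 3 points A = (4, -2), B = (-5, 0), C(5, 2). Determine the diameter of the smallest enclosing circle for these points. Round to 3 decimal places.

10.198

Side lengths²: AB² = 85, AC² = 17, BC² = 104.
Since BC² = 104 ≥ 85 + 17 = 102, the angle opposite BC is not acute, so the smallest enclosing circle has BC as diameter.
Centre = midpoint of BC = (0, 1), r² = 104/4 = 26.
Diameter = 2r = 2√26 ≈ 10.198.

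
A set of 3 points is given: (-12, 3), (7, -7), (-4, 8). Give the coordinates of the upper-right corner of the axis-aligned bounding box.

(7, 8)

x-range [-12, 7], y-range [-7, 8].
The upper-right corner is (7, 8).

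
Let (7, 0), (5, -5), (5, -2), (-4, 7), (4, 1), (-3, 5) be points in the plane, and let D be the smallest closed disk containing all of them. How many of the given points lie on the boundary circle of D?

2

By Welzl's lemma the MEC is supported by two points (diametrically opposite) or three points (on a circumcircle).
The farthest pair is (5, -5)–(-4, 7) with squared distance 225. The circle on this segment as diameter has centre (0.5, 1) and r² = 225/4 = 56.25.
Check (7, 0): distance² to centre = 43.25 ≤ 56.25, so it lies inside.
All remaining points lie in this disk, and no smaller disk contains both endpoints, so this is the minimum enclosing circle.
The points at distance exactly r from the centre are (5, -5), (-4, 7) — 2 points.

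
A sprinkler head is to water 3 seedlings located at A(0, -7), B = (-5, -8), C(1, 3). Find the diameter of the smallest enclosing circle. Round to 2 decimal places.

12.53

Side lengths²: AB² = 26, AC² = 101, BC² = 157.
Since BC² = 157 ≥ 101 + 26 = 127, the angle opposite BC is not acute, so the smallest enclosing circle has BC as diameter.
Centre = midpoint of BC = (-2, -2.5), r² = 157/4 = 39.25.
Diameter = 2r = 2√(39.25) ≈ 12.53.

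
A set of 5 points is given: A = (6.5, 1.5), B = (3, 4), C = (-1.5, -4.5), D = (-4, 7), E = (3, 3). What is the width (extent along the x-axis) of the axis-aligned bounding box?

10.5

max x = 6.5, min x = -4, so width = 10.5.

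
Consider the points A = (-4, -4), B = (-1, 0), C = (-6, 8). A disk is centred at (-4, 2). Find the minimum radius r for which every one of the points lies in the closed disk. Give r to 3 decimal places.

The required radius is the distance from (-4, 2) to the farthest point.
Squared distances: 36, 13, 40.
Maximum is 40, attained at C.
r = √40 ≈ 6.325.

6.325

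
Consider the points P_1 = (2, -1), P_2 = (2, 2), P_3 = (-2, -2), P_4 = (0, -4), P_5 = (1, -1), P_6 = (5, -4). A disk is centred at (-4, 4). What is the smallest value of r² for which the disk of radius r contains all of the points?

145

The required radius is the distance from (-4, 4) to the farthest point.
Squared distances: 61, 40, 40, 80, 50, 145.
Maximum is 145, attained at P_6.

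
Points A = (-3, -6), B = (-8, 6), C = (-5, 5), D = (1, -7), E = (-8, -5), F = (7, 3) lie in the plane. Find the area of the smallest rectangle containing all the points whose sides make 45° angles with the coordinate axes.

In coordinates u = x + y, v = x − y the rectangle is axis-aligned; the map (x,y)→(u,v) scales areas by 2.
u-values: -9, -2, 0, -6, -13, 10; range = 10 − (-13) = 23.
v-values: 3, -14, -10, 8, -3, 4; range = 8 − (-14) = 22.
Area = (23 × 22) / 2 = 253.

253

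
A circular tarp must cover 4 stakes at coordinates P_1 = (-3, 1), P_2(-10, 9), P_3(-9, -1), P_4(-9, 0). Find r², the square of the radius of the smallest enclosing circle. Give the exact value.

57065/1922

A smallest enclosing disk is always determined by at most three of the input points on its boundary.
The minimum enclosing circle is determined by three boundary points: P_1, P_2, P_3.
Their circumcentre is (-459/62, 261/62) with r² = 57065/1922.
The farthest remaining point P_4 is at distance² 38961/1922 ≤ 57065/1922.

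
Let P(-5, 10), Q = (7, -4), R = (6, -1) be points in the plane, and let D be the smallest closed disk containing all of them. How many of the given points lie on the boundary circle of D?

Side lengths²: PQ² = 340, PR² = 242, QR² = 10.
Since PQ² = 340 ≥ 242 + 10 = 252, the angle opposite PQ is not acute, so the smallest enclosing circle has PQ as diameter.
Centre = midpoint of PQ = (1, 3), r² = 340/4 = 85.
The points at distance exactly r from the centre are P, Q — 2 points.

2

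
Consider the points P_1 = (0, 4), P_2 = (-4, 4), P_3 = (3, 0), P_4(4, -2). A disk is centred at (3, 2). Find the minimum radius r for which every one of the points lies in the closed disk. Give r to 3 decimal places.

7.280

The required radius is the distance from (3, 2) to the farthest point.
Squared distances: 13, 53, 4, 17.
Maximum is 53, attained at P_2.
r = √53 ≈ 7.280.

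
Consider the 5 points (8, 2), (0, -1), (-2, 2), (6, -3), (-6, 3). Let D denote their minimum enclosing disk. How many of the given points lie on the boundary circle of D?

By Welzl's lemma the MEC is supported by two points (diametrically opposite) or three points (on a circumcircle).
The minimum enclosing circle is determined by three boundary points: (8, 2), (6, -3), (-6, 3).
Their circumcentre is (23/24, 23/12) with r² = 28565/576.
The farthest remaining point (0, -1) is at distance² 5429/576 ≤ 28565/576.
The points at distance exactly r from the centre are (8, 2), (6, -3), (-6, 3) — 3 points.

3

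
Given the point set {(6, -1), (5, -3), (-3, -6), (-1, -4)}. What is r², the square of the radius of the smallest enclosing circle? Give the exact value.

26.5

By Welzl's lemma the MEC is supported by two points (diametrically opposite) or three points (on a circumcircle).
The farthest pair is (6, -1)–(-3, -6) with squared distance 106. The circle on this segment as diameter has centre (1.5, -3.5) and r² = 106/4 = 26.5.
Check (5, -3): distance² to centre = 12.5 ≤ 26.5, so it lies inside.
All remaining points lie in this disk, and no smaller disk contains both endpoints, so this is the minimum enclosing circle.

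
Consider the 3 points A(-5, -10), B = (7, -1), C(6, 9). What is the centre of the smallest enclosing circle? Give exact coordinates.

(0.5, -0.5)

Side lengths²: AB² = 225, AC² = 482, BC² = 101.
Since AC² = 482 ≥ 225 + 101 = 326, the angle opposite AC is not acute, so the smallest enclosing circle has AC as diameter.
Centre = midpoint of AC = (0.5, -0.5), r² = 482/4 = 120.5.
Centre = (0.5, -0.5).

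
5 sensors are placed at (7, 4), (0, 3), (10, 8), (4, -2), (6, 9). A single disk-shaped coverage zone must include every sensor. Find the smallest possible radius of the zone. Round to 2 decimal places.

5.96

A smallest enclosing disk is always determined by at most three of the input points on its boundary.
The minimum enclosing circle is determined by three boundary points: (0, 3), (10, 8), (4, -2).
Their circumcentre is (83/14, 51/14) with r² = 3485/98.
The farthest remaining point (6, 9) is at distance² 2813/98 ≤ 3485/98.
r = √(3485/98) ≈ 5.96.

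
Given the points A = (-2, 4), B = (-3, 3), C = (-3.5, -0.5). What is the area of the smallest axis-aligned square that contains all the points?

20.25

The bounding box has width 1.5 and height 4.5.
An axis-aligned square enclosing the set must have side ≥ max(width, height).
So the minimum side is max(1.5, 4.5) = 4.5.
Area = 4.5² = 20.25.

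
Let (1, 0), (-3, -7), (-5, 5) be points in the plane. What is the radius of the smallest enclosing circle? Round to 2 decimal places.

Call the three points A, B, C in the order given.
Side lengths²: AB² = 65, AC² = 61, BC² = 148.
Since BC² = 148 ≥ 65 + 61 = 126, the angle opposite BC is not acute, so the smallest enclosing circle has BC as diameter.
Centre = midpoint of BC = (-4, -1), r² = 148/4 = 37.
r = √37 ≈ 6.08.

6.08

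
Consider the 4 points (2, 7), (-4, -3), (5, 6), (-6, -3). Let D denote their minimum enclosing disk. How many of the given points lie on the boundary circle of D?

2

A smallest enclosing disk is always determined by at most three of the input points on its boundary.
The farthest pair is (5, 6)–(-6, -3) with squared distance 202. The circle on this segment as diameter has centre (-0.5, 1.5) and r² = 202/4 = 50.5.
Check (2, 7): distance² to centre = 36.5 ≤ 50.5, so it lies inside.
All remaining points lie in this disk, and no smaller disk contains both endpoints, so this is the minimum enclosing circle.
The points at distance exactly r from the centre are (5, 6), (-6, -3) — 2 points.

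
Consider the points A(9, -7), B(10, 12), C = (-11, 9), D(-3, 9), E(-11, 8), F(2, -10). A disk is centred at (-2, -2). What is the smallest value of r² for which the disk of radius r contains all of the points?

340

The required radius is the distance from (-2, -2) to the farthest point.
Squared distances: 146, 340, 202, 122, 181, 80.
Maximum is 340, attained at B.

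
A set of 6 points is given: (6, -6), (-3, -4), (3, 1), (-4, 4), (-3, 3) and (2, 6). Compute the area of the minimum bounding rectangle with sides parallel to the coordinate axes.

120

x ranges over [-4, 6], width 10.
y ranges over [-6, 6], height 12.
Area = 10 × 12 = 120.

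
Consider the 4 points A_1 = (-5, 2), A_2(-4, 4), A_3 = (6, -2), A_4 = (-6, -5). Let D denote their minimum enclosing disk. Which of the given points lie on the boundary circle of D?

The minimum enclosing circle of a finite set is fixed by two of the points (as a diameter) or three (as a circumcircle).
The minimum enclosing circle is determined by three boundary points: A_2, A_3, A_4.
Their circumcentre is (-0.5, -1.5) with r² = 42.5.
The farthest remaining point A_1 is at distance² 32.5 ≤ 42.5.
The points at distance exactly r from the centre are A_2, A_3, A_4 — 3 points.

A_2, A_3, A_4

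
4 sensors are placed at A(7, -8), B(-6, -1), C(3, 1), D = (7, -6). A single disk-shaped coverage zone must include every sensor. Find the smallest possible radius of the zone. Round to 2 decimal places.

The minimum enclosing circle of a finite set is fixed by two of the points (as a diameter) or three (as a circumcircle).
The farthest pair is A–B with squared distance 218. The circle on this segment as diameter has centre (0.5, -4.5) and r² = 218/4 = 54.5.
Check C: distance² to centre = 36.5 ≤ 54.5, so it lies inside.
All remaining points lie in this disk, and no smaller disk contains both endpoints, so this is the minimum enclosing circle.
r = √(54.5) ≈ 7.38.

7.38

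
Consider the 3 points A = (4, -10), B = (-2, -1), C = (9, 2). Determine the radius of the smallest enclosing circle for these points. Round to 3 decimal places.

Side lengths²: AB² = 117, AC² = 169, BC² = 130.
Since AC² = 169 < 130 + 117 = 247, the triangle is acute, so the smallest enclosing circle is the circumcircle.
Circumcentre = (4.5, -19/6), r² = 845/18.
r = √(845/18) ≈ 6.852.

6.852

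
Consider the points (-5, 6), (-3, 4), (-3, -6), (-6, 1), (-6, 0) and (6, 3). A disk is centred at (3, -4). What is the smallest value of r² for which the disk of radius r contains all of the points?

164

The required radius is the distance from (3, -4) to the farthest point.
Squared distances: 164, 100, 40, 106, 97, 58.
Maximum is 164, attained at (-5, 6).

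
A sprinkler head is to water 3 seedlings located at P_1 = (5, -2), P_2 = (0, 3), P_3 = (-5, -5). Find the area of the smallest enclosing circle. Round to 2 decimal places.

90.17

Side lengths²: P_1P_2² = 50, P_1P_3² = 109, P_2P_3² = 89.
Since P_1P_3² = 109 < 89 + 50 = 139, the triangle is acute, so the smallest enclosing circle is the circumcircle.
Circumcentre = (-9/26, -61/26), r² = 9701/338.
Area = π·r² = π·9701/338 ≈ 90.17.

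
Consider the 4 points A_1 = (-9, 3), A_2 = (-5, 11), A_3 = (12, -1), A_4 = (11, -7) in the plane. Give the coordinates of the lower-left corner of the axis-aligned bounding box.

(-9, -7)

x-range [-9, 12], y-range [-7, 11].
The lower-left corner is (-9, -7).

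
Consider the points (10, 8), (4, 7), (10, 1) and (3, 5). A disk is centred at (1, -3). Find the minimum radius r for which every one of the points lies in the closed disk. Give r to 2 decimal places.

14.21

The required radius is the distance from (1, -3) to the farthest point.
Squared distances: 202, 109, 97, 68.
Maximum is 202, attained at (10, 8).
r = √202 ≈ 14.21.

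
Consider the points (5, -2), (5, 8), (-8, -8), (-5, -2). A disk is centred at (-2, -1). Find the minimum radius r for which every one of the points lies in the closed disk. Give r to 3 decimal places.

The required radius is the distance from (-2, -1) to the farthest point.
Squared distances: 50, 130, 85, 10.
Maximum is 130, attained at (5, 8).
r = √130 ≈ 11.402.

11.402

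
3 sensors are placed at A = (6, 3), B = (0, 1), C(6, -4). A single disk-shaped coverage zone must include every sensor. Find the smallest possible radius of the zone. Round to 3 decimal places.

4.116

Side lengths²: AB² = 40, AC² = 49, BC² = 61.
Since BC² = 61 < 49 + 40 = 89, the triangle is acute, so the smallest enclosing circle is the circumcircle.
Circumcentre = (23/6, -0.5), r² = 305/18.
r = √(305/18) ≈ 4.116.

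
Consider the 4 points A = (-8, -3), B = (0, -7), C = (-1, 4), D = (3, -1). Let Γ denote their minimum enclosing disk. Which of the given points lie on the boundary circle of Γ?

A, B, C

The minimum enclosing circle of a finite set is fixed by two of the points (as a diameter) or three (as a circumcircle).
The minimum enclosing circle is determined by three boundary points: A, B, C.
Their circumcentre is (-7/3, -5/3) with r² = 305/9.
The farthest remaining point D is at distance² 260/9 ≤ 305/9.
The points at distance exactly r from the centre are A, B, C — 3 points.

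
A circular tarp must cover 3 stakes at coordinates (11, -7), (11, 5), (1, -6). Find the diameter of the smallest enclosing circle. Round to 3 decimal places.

14.940

Call the three points A, B, C in the order given.
Side lengths²: AB² = 144, AC² = 101, BC² = 221.
Since BC² = 221 < 144 + 101 = 245, the triangle is acute, so the smallest enclosing circle is the circumcircle.
Circumcentre = (6.55, -1), r² = 55.8025.
Diameter = 2r = 2√(55.8025) ≈ 14.940.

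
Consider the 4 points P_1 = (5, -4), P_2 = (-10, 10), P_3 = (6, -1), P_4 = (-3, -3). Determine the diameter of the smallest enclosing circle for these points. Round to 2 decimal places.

The farthest pair is P_1–P_2 with squared distance 421. The circle on this segment as diameter has centre (-2.5, 3) and r² = 421/4 = 105.25.
Check P_3: distance² to centre = 88.25 ≤ 105.25, so it lies inside.
All remaining points lie in this disk, and no smaller disk contains both endpoints, so this is the minimum enclosing circle.
Diameter = 2r = 2√(105.25) ≈ 20.52.

20.52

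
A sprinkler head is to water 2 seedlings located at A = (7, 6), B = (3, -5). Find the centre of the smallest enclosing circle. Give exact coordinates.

The smallest circle enclosing two points has them as diameter endpoints.
Centre = midpoint = (5, 0.5); r² = |AB|²/4 = 137/4 = 34.25.
Centre = (5, 0.5).

(5, 0.5)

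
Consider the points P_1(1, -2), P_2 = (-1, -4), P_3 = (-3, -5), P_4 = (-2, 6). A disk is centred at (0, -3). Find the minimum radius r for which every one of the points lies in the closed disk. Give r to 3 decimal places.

The required radius is the distance from (0, -3) to the farthest point.
Squared distances: 2, 2, 13, 85.
Maximum is 85, attained at P_4.
r = √85 ≈ 9.220.

9.220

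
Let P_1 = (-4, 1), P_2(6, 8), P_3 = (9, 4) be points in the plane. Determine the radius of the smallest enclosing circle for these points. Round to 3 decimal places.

6.671

Side lengths²: P_1P_2² = 149, P_1P_3² = 178, P_2P_3² = 25.
Since P_1P_3² = 178 ≥ 149 + 25 = 174, the angle opposite P_1P_3 is not acute, so the smallest enclosing circle has P_1P_3 as diameter.
Centre = midpoint of P_1P_3 = (2.5, 2.5), r² = 178/4 = 44.5.
r = √(44.5) ≈ 6.671.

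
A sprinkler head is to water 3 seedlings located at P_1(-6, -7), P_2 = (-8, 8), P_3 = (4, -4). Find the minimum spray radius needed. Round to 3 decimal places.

8.594

Side lengths²: P_1P_2² = 229, P_1P_3² = 109, P_2P_3² = 288.
Since P_2P_3² = 288 < 229 + 109 = 338, the triangle is acute, so the smallest enclosing circle is the circumcircle.
Circumcentre = (-77/26, 27/26), r² = 24961/338.
r = √(24961/338) ≈ 8.594.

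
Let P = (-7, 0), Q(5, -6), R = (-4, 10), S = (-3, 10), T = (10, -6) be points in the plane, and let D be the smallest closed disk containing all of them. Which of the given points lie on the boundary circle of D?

R, T

The farthest pair is R–T with squared distance 452. The circle on this segment as diameter has centre (3, 2) and r² = 452/4 = 113.
Check P: distance² to centre = 104 ≤ 113, so it lies inside.
All remaining points lie in this disk, and no smaller disk contains both endpoints, so this is the minimum enclosing circle.
The points at distance exactly r from the centre are R, T — 2 points.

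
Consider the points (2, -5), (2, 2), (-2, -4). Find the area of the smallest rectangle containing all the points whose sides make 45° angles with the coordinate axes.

In coordinates u = x + y, v = x − y the rectangle is axis-aligned; the map (x,y)→(u,v) scales areas by 2.
u-values: -3, 4, -6; range = 4 − (-6) = 10.
v-values: 7, 0, 2; range = 7 − 0 = 7.
Area = (10 × 7) / 2 = 35.

35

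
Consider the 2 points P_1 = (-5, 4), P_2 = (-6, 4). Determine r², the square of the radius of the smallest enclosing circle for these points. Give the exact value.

The smallest circle enclosing two points has them as diameter endpoints.
Centre = midpoint = (-5.5, 4); r² = |P_1P_2|²/4 = 1/4 = 0.25.

0.25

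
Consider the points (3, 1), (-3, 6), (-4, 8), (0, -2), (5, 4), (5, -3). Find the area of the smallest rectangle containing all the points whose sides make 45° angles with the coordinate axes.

In coordinates u = x + y, v = x − y the rectangle is axis-aligned; the map (x,y)→(u,v) scales areas by 2.
u-values: 4, 3, 4, -2, 9, 2; range = 9 − (-2) = 11.
v-values: 2, -9, -12, 2, 1, 8; range = 8 − (-12) = 20.
Area = (11 × 20) / 2 = 110.

110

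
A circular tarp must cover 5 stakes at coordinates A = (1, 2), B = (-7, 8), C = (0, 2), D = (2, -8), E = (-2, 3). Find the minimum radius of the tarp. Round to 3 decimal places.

The farthest pair is B–D with squared distance 337. The circle on this segment as diameter has centre (-2.5, 0) and r² = 337/4 = 84.25.
Check A: distance² to centre = 16.25 ≤ 84.25, so it lies inside.
All remaining points lie in this disk, and no smaller disk contains both endpoints, so this is the minimum enclosing circle.
r = √(84.25) ≈ 9.179.

9.179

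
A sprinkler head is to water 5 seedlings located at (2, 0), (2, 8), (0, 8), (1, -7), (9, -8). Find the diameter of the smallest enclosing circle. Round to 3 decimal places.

The minimum enclosing circle of a finite set is fixed by two of the points (as a diameter) or three (as a circumcircle).
The farthest pair is (0, 8)–(9, -8) with squared distance 337. The circle on this segment as diameter has centre (4.5, 0) and r² = 337/4 = 84.25.
Check (2, 0): distance² to centre = 6.25 ≤ 84.25, so it lies inside.
All remaining points lie in this disk, and no smaller disk contains both endpoints, so this is the minimum enclosing circle.
Diameter = 2r = 2√(84.25) ≈ 18.358.

18.358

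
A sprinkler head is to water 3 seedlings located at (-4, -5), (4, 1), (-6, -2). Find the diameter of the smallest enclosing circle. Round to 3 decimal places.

Call the three points A, B, C in the order given.
Side lengths²: AB² = 100, AC² = 13, BC² = 109.
Since BC² = 109 < 100 + 13 = 113, the triangle is acute, so the smallest enclosing circle is the circumcircle.
Circumcentre = (-11/12, -7/9), r² = 35425/1296.
Diameter = 2r = 2√(35425/1296) ≈ 10.456.

10.456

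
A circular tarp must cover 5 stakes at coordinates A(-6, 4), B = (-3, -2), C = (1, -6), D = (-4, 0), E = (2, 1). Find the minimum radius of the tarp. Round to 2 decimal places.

By Welzl's lemma the MEC is supported by two points (diametrically opposite) or three points (on a circumcircle).
The farthest pair is A–C with squared distance 149. The circle on this segment as diameter has centre (-2.5, -1) and r² = 149/4 = 37.25.
Check B: distance² to centre = 1.25 ≤ 37.25, so it lies inside.
All remaining points lie in this disk, and no smaller disk contains both endpoints, so this is the minimum enclosing circle.
r = √(37.25) ≈ 6.10.

6.10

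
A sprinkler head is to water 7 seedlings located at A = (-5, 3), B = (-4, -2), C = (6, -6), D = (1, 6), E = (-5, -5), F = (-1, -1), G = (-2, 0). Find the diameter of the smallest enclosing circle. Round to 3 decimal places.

14.246

A smallest enclosing disk is always determined by at most three of the input points on its boundary.
The minimum enclosing circle is determined by three boundary points: A, C, D.
Their circumcentre is (47/58, -65/58) with r² = 85345/1682.
The farthest remaining point E is at distance² 82097/1682 ≤ 85345/1682.
Diameter = 2r = 2√(85345/1682) ≈ 14.246.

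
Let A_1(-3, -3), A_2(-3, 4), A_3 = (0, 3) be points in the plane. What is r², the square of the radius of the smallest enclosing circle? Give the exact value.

Side lengths²: A_1A_2² = 49, A_1A_3² = 45, A_2A_3² = 10.
Since A_1A_2² = 49 < 45 + 10 = 55, the triangle is acute, so the smallest enclosing circle is the circumcircle.
Circumcentre = (-2.5, 0.5), r² = 12.5.

12.5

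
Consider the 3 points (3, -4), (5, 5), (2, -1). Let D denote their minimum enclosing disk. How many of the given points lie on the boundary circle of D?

2

Call the three points A, B, C in the order given.
Side lengths²: AB² = 85, AC² = 10, BC² = 45.
Since AB² = 85 ≥ 45 + 10 = 55, the angle opposite AB is not acute, so the smallest enclosing circle has AB as diameter.
Centre = midpoint of AB = (4, 0.5), r² = 85/4 = 21.25.
The points at distance exactly r from the centre are (3, -4), (5, 5) — 2 points.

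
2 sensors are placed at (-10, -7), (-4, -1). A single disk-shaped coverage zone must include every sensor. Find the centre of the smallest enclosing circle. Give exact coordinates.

The smallest circle enclosing two points has them as diameter endpoints.
Centre = midpoint = (-7, -4); r² = |(-10, -7)−(-4, -1)|²/4 = 72/4 = 18.
Centre = (-7, -4).

(-7, -4)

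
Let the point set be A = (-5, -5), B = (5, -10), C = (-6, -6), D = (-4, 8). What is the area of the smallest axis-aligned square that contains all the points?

324

The bounding box has width 11 and height 18.
An axis-aligned square enclosing the set must have side ≥ max(width, height).
So the minimum side is max(11, 18) = 18.
Area = 18² = 324.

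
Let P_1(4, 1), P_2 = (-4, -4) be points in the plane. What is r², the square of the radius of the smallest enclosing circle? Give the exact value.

22.25

The smallest circle enclosing two points has them as diameter endpoints.
Centre = midpoint = (0, -1.5); r² = |P_1P_2|²/4 = 89/4 = 22.25.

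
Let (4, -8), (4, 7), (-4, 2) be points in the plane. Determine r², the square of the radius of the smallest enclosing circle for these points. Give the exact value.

57.015625

Call the three points A, B, C in the order given.
Side lengths²: AB² = 225, AC² = 164, BC² = 89.
Since AB² = 225 < 164 + 89 = 253, the triangle is acute, so the smallest enclosing circle is the circumcircle.
Circumcentre = (3.125, -0.5), r² = 57.015625.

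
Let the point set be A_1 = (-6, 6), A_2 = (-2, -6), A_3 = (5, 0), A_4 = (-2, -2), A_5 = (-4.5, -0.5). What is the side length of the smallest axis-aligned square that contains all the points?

The bounding box has width 11 and height 12.
An axis-aligned square enclosing the set must have side ≥ max(width, height).
So the minimum side is max(11, 12) = 12.

12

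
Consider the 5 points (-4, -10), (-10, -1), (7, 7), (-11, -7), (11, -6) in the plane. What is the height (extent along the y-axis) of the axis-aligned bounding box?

17

max y = 7, min y = -10, so height = 17.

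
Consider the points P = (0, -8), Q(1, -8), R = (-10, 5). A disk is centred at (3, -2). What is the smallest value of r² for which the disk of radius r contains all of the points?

The required radius is the distance from (3, -2) to the farthest point.
Squared distances: 45, 40, 218.
Maximum is 218, attained at R.

218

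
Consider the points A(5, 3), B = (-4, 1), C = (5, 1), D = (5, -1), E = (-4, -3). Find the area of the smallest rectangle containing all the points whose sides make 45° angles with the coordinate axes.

82.5

In coordinates u = x + y, v = x − y the rectangle is axis-aligned; the map (x,y)→(u,v) scales areas by 2.
u-values: 8, -3, 6, 4, -7; range = 8 − (-7) = 15.
v-values: 2, -5, 4, 6, -1; range = 6 − (-5) = 11.
Area = (15 × 11) / 2 = 82.5.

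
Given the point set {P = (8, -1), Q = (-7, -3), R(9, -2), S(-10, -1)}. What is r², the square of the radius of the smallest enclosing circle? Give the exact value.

A smallest enclosing disk is always determined by at most three of the input points on its boundary.
The farthest pair is R–S with squared distance 362. The circle on this segment as diameter has centre (-0.5, -1.5) and r² = 362/4 = 90.5.
Check P: distance² to centre = 72.5 ≤ 90.5, so it lies inside.
All remaining points lie in this disk, and no smaller disk contains both endpoints, so this is the minimum enclosing circle.

90.5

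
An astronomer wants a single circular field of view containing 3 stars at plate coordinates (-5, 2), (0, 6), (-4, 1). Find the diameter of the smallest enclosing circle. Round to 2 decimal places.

Call the three points A, B, C in the order given.
Side lengths²: AB² = 41, AC² = 2, BC² = 41.
Since BC² = 41 < 41 + 2 = 43, the triangle is acute, so the smallest enclosing circle is the circumcircle.
Circumcentre = (-41/18, 67/18), r² = 1681/162.
Diameter = 2r = 2√(1681/162) ≈ 6.44.

6.44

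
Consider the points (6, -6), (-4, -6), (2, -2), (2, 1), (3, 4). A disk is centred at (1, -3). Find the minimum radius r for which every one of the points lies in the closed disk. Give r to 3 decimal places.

7.280

The required radius is the distance from (1, -3) to the farthest point.
Squared distances: 34, 34, 2, 17, 53.
Maximum is 53, attained at (3, 4).
r = √53 ≈ 7.280.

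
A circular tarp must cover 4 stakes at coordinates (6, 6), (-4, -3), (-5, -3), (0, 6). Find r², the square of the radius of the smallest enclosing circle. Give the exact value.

50.5

The farthest pair is (6, 6)–(-5, -3) with squared distance 202. The circle on this segment as diameter has centre (0.5, 1.5) and r² = 202/4 = 50.5.
Check (-4, -3): distance² to centre = 40.5 ≤ 50.5, so it lies inside.
All remaining points lie in this disk, and no smaller disk contains both endpoints, so this is the minimum enclosing circle.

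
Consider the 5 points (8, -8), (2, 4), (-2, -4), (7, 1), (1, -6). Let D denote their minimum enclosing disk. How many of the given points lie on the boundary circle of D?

The minimum enclosing circle of a finite set is fixed by two of the points (as a diameter) or three (as a circumcircle).
The minimum enclosing circle is determined by three boundary points: (8, -8), (2, 4), (-2, -4).
Their circumcentre is (4.5, -2.25) with r² = 45.3125.
The farthest remaining point (1, -6) is at distance² 26.3125 ≤ 45.3125.
The points at distance exactly r from the centre are (8, -8), (2, 4), (-2, -4) — 3 points.

3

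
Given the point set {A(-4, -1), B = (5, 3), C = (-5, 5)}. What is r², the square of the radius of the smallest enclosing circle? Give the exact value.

46657/1682

Side lengths²: AB² = 97, AC² = 37, BC² = 104.
Since BC² = 104 < 97 + 37 = 134, the triangle is acute, so the smallest enclosing circle is the circumcircle.
Circumcentre = (-15/58, 157/58), r² = 46657/1682.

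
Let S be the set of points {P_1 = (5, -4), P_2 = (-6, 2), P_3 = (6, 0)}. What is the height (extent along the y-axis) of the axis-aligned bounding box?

6

max y = 2, min y = -4, so height = 6.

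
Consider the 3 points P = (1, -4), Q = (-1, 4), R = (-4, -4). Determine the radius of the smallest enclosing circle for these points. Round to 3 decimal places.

4.403

Side lengths²: PQ² = 68, PR² = 25, QR² = 73.
Since QR² = 73 < 68 + 25 = 93, the triangle is acute, so the smallest enclosing circle is the circumcircle.
Circumcentre = (-1.5, -0.375), r² = 19.390625.
r = √(19.390625) ≈ 4.403.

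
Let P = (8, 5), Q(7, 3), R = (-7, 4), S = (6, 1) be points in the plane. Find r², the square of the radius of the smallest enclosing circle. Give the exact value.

A smallest enclosing disk is always determined by at most three of the input points on its boundary.
The farthest pair is P–R with squared distance 226. The circle on this segment as diameter has centre (0.5, 4.5) and r² = 226/4 = 56.5.
Check Q: distance² to centre = 44.5 ≤ 56.5, so it lies inside.
All remaining points lie in this disk, and no smaller disk contains both endpoints, so this is the minimum enclosing circle.

56.5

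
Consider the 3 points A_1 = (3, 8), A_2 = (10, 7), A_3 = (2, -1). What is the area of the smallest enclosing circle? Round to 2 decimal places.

Side lengths²: A_1A_2² = 50, A_1A_3² = 82, A_2A_3² = 128.
Since A_2A_3² = 128 < 82 + 50 = 132, the triangle is acute, so the smallest enclosing circle is the circumcircle.
Circumcentre = (5.875, 3.125), r² = 32.03125.
Area = π·r² = π·32.03125 ≈ 100.63.

100.63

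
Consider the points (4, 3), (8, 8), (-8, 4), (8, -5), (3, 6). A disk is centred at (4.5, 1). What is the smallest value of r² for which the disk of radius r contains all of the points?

The required radius is the distance from (4.5, 1) to the farthest point.
Squared distances: 4.25, 61.25, 165.25, 48.25, 27.25.
Maximum is 165.25, attained at (-8, 4).

165.25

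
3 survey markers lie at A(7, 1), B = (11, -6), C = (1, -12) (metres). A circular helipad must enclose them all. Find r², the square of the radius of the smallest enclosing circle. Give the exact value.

51.25

Side lengths²: AB² = 65, AC² = 205, BC² = 136.
Since AC² = 205 ≥ 136 + 65 = 201, the angle opposite AC is not acute, so the smallest enclosing circle has AC as diameter.
Centre = midpoint of AC = (4, -5.5), r² = 205/4 = 51.25.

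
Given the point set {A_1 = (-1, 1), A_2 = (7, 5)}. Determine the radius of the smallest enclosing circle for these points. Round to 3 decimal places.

The smallest circle enclosing two points has them as diameter endpoints.
Centre = midpoint = (3, 3); r² = |A_1A_2|²/4 = 80/4 = 20.
r = √20 ≈ 4.472.

4.472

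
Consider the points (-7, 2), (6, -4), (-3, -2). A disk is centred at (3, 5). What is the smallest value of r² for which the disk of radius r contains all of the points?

The required radius is the distance from (3, 5) to the farthest point.
Squared distances: 109, 90, 85.
Maximum is 109, attained at (-7, 2).

109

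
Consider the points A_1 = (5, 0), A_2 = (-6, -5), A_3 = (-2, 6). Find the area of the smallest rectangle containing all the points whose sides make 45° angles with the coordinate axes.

104

In coordinates u = x + y, v = x − y the rectangle is axis-aligned; the map (x,y)→(u,v) scales areas by 2.
u-values: 5, -11, 4; range = 5 − (-11) = 16.
v-values: 5, -1, -8; range = 5 − (-8) = 13.
Area = (16 × 13) / 2 = 104.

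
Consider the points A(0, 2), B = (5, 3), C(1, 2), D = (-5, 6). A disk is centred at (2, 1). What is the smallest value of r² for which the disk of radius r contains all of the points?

74

The required radius is the distance from (2, 1) to the farthest point.
Squared distances: 5, 13, 2, 74.
Maximum is 74, attained at D.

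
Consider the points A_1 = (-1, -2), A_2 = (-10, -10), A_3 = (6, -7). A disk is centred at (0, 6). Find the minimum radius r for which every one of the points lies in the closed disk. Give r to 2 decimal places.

18.87

The required radius is the distance from (0, 6) to the farthest point.
Squared distances: 65, 356, 205.
Maximum is 356, attained at A_2.
r = √356 ≈ 18.87.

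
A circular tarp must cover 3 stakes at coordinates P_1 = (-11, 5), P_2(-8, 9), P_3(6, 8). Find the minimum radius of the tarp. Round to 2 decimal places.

Side lengths²: P_1P_2² = 25, P_1P_3² = 298, P_2P_3² = 197.
Since P_1P_3² = 298 ≥ 197 + 25 = 222, the angle opposite P_1P_3 is not acute, so the smallest enclosing circle has P_1P_3 as diameter.
Centre = midpoint of P_1P_3 = (-2.5, 6.5), r² = 298/4 = 74.5.
r = √(74.5) ≈ 8.63.

8.63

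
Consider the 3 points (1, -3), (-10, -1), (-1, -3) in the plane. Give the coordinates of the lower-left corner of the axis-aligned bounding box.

(-10, -3)

x-range [-10, 1], y-range [-3, -1].
The lower-left corner is (-10, -3).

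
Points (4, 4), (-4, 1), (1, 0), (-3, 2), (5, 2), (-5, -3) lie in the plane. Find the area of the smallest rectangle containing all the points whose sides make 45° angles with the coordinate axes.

In coordinates u = x + y, v = x − y the rectangle is axis-aligned; the map (x,y)→(u,v) scales areas by 2.
u-values: 8, -3, 1, -1, 7, -8; range = 8 − (-8) = 16.
v-values: 0, -5, 1, -5, 3, -2; range = 3 − (-5) = 8.
Area = (16 × 8) / 2 = 64.

64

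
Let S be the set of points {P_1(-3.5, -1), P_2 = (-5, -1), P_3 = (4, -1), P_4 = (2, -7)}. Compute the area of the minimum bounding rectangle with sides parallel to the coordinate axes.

x ranges over [-5, 4], width 9.
y ranges over [-7, -1], height 6.
Area = 9 × 6 = 54.

54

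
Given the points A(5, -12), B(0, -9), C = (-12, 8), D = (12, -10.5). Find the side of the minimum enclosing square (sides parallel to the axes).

The bounding box has width 24 and height 20.
An axis-aligned square enclosing the set must have side ≥ max(width, height).
So the minimum side is max(24, 20) = 24.

24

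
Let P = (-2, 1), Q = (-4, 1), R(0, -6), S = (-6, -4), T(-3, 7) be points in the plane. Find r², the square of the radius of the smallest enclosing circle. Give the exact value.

44.5

By Welzl's lemma the MEC is supported by two points (diametrically opposite) or three points (on a circumcircle).
The farthest pair is R–T with squared distance 178. The circle on this segment as diameter has centre (-1.5, 0.5) and r² = 178/4 = 44.5.
Check P: distance² to centre = 0.5 ≤ 44.5, so it lies inside.
All remaining points lie in this disk, and no smaller disk contains both endpoints, so this is the minimum enclosing circle.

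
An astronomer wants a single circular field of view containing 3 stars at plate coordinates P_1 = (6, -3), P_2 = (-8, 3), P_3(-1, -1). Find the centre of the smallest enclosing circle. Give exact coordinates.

Side lengths²: P_1P_2² = 232, P_1P_3² = 53, P_2P_3² = 65.
Since P_1P_2² = 232 ≥ 65 + 53 = 118, the angle opposite P_1P_2 is not acute, so the smallest enclosing circle has P_1P_2 as diameter.
Centre = midpoint of P_1P_2 = (-1, 0), r² = 232/4 = 58.
Centre = (-1, 0).

(-1, 0)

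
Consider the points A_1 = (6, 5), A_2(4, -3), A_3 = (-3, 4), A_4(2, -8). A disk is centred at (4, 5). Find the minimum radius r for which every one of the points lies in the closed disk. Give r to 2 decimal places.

The required radius is the distance from (4, 5) to the farthest point.
Squared distances: 4, 64, 50, 173.
Maximum is 173, attained at A_4.
r = √173 ≈ 13.15.

13.15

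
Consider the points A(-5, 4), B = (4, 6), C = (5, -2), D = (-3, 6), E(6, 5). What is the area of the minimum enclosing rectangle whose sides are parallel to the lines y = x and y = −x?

96

In coordinates u = x + y, v = x − y the rectangle is axis-aligned; the map (x,y)→(u,v) scales areas by 2.
u-values: -1, 10, 3, 3, 11; range = 11 − (-1) = 12.
v-values: -9, -2, 7, -9, 1; range = 7 − (-9) = 16.
Area = (12 × 16) / 2 = 96.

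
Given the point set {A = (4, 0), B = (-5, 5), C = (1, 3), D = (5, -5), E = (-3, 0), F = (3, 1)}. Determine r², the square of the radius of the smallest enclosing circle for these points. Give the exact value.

50

A smallest enclosing disk is always determined by at most three of the input points on its boundary.
The farthest pair is B–D with squared distance 200. The circle on this segment as diameter has centre (0, 0) and r² = 200/4 = 50.
Check A: distance² to centre = 16 ≤ 50, so it lies inside.
All remaining points lie in this disk, and no smaller disk contains both endpoints, so this is the minimum enclosing circle.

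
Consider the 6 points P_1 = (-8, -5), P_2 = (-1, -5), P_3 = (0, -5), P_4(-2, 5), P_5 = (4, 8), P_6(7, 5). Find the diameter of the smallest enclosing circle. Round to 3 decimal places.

18.042

The minimum enclosing circle of a finite set is fixed by two of the points (as a diameter) or three (as a circumcircle).
The minimum enclosing circle is determined by three boundary points: P_1, P_5, P_6.
Their circumcentre is (-0.7, 0.3) with r² = 81.38.
The farthest remaining point P_3 is at distance² 28.58 ≤ 81.38.
Diameter = 2r = 2√(81.38) ≈ 18.042.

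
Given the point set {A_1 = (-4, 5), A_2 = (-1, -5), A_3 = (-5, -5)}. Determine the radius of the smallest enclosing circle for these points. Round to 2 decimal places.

5.25

Side lengths²: A_1A_2² = 109, A_1A_3² = 101, A_2A_3² = 16.
Since A_1A_2² = 109 < 101 + 16 = 117, the triangle is acute, so the smallest enclosing circle is the circumcircle.
Circumcentre = (-3, -0.15), r² = 27.5225.
r = √(27.5225) ≈ 5.25.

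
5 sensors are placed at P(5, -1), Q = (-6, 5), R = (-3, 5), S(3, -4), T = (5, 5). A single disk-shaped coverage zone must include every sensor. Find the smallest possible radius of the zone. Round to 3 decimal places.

6.519

A smallest enclosing disk is always determined by at most three of the input points on its boundary.
The minimum enclosing circle is determined by three boundary points: Q, S, T.
Their circumcentre is (-0.5, 1.5) with r² = 42.5.
The farthest remaining point P is at distance² 36.5 ≤ 42.5.
r = √(42.5) ≈ 6.519.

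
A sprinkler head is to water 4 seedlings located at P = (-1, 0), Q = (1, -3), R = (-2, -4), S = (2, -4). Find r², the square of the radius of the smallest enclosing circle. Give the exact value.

6.640625

The minimum enclosing circle of a finite set is fixed by two of the points (as a diameter) or three (as a circumcircle).
The minimum enclosing circle is determined by three boundary points: P, R, S.
Their circumcentre is (0, -2.375) with r² = 6.640625.
The farthest remaining point Q is at distance² 1.390625 ≤ 6.640625.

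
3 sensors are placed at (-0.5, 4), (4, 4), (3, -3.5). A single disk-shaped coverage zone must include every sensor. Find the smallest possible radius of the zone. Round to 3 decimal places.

Call the three points A, B, C in the order given.
Side lengths²: AB² = 20.25, AC² = 68.5, BC² = 57.25.
Since AC² = 68.5 < 57.25 + 20.25 = 77.5, the triangle is acute, so the smallest enclosing circle is the circumcircle.
Circumcentre = (1.75, 29/60), r² = 31373/1800.
r = √(31373/1800) ≈ 4.175.

4.175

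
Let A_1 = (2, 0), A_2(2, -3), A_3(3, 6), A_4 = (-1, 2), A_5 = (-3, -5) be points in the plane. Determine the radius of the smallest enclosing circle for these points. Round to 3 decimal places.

The minimum enclosing circle of a finite set is fixed by two of the points (as a diameter) or three (as a circumcircle).
The farthest pair is A_3–A_5 with squared distance 157. The circle on this segment as diameter has centre (0, 0.5) and r² = 157/4 = 39.25.
Check A_1: distance² to centre = 4.25 ≤ 39.25, so it lies inside.
All remaining points lie in this disk, and no smaller disk contains both endpoints, so this is the minimum enclosing circle.
r = √(39.25) ≈ 6.265.

6.265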